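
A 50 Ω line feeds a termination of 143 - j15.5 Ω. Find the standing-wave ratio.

VSWR ≈ 2.9

Γ = (Z_L − Z_0)/(Z_L + Z_0) = (93 − j15.5)/(193 − j15.5)
|Γ| = 94.3/194 = 0.487
VSWR = (1 + |Γ|)/(1 − |Γ|) = 1.49/0.513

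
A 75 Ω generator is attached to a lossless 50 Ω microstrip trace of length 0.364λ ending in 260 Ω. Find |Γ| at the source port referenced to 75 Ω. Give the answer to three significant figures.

βl = 2π × 0.364 = 131°
tan(βl) = -1.15
Z_in = Z_0·(Z_L + jZ_0·tanβl)/(Z_0 + jZ_L·tanβl) = 16.4 + j40.8 Ω
Γ_s = (Z_in − Z_s)/(Z_in + Z_s) = (-58.6 + j40.8)/(91.4 + j40.8), |Γ_s| = 0.713

|Γ| ≈ 0.713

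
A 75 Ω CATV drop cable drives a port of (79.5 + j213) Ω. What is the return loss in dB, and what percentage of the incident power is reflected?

Γ = (4.5 + j213)/(154.5 + j213), |Γ| = 0.81
RL = −20·log₁₀(0.81) = 1.83 dB
P_refl/P_inc = |Γ|² = 0.656

RL ≈ 1.83 dB; 65.6% of incident power reflected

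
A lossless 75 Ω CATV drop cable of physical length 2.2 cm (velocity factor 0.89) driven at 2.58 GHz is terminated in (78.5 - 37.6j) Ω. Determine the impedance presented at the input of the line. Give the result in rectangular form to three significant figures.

λ = v/f = 0.89·c / 2.58 GHz = 0.103 m
βl = 2π·l/λ = 2π × 0.213 = 76.5°
tan(βl) = tan(76.5°) = 4.18
Z_in = Z_0·(Z_L + jZ_0·tanβl)/(Z_0 + jZ_L·tanβl)
     = 75·(78.5 + j276)/(232 + j328)

Z_in ≈ 50.5 + j17.8 Ω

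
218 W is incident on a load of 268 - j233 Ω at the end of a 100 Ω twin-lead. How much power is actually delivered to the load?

|Γ| = |(168 − j233)/(368 − j233)| = 0.659
|Γ|² = 0.435
P_refl = |Γ|²·P_inc = 94.8 W, P_del = (1 − |Γ|²)·P_inc = 123 W

P_delivered ≈ 123 W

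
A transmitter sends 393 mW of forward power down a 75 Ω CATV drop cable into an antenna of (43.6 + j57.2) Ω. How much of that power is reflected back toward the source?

|Γ| = |(-31.4 + j57.2)/(118.6 + j57.2)| = 0.496
|Γ|² = 0.246
P_refl = |Γ|²·P_inc = 96.5 mW, P_del = (1 − |Γ|²)·P_inc = 296 mW

P_reflected ≈ 96.5 mW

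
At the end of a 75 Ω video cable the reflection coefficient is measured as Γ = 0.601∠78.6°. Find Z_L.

Z_L = Z_0·(1 + Γ)/(1 − Γ) = 75·(1.12 + j0.589)/(0.881 − j0.589)

Z_L ≈ 42.6 + j78.6 Ω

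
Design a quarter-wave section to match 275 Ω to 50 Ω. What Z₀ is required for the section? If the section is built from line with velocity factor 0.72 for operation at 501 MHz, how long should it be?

Z_qwt ≈ 117 Ω; length ≈ 10.8 cm

Z_qwt = √(Z_0·R_L) = √(50 × 275) = √13750
λ = 0.72·c/f = 0.431 m, so l = λ/4 = 0.108 m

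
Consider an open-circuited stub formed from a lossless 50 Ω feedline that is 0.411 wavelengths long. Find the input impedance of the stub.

βl = 2π × 0.411 = 148°
tan(βl) = -0.626
For an open-circuited stub, Z_in = −jZ_0·cot(βl) = −jZ_0/tan(βl)

Z_in ≈ +j79.9 Ω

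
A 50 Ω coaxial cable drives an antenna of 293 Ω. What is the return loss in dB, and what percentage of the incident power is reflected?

RL ≈ 2.99 dB; 50.2% of incident power reflected

Γ = (293 − 50)/(293 + 50) = 0.708
RL = −20·log₁₀(0.708) = 2.99 dB
P_refl/P_inc = |Γ|² = 0.502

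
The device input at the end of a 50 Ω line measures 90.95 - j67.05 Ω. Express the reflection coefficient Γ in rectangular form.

Γ ≈ 0.421 − j0.275

Γ = (Z_L − Z_0)/(Z_L + Z_0) = (40.95 − j67.05)/(140.9 − j67.05)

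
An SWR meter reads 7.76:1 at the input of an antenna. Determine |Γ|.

|Γ| ≈ 0.772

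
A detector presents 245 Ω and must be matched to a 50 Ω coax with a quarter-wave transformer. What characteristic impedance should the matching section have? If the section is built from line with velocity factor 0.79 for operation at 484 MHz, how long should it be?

Z_qwt ≈ 111 Ω; length ≈ 12.2 cm

Z_qwt = √(Z_0·R_L) = √(50 × 245) = √12250
λ = 0.79·c/f = 0.49 m, so l = λ/4 = 0.122 m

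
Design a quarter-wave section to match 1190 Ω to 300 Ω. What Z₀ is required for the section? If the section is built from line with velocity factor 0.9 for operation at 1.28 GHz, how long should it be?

Z_qwt ≈ 597 Ω; length ≈ 5.27 cm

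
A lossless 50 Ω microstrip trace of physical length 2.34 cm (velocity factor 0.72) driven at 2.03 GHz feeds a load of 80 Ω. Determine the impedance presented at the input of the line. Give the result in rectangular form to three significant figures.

Z_in ≈ 31.9 − j5.75 Ω

λ = v/f = 0.72·c / 2.03 GHz = 0.106 m
βl = 2π·l/λ = 2π × 0.22 = 79.2°
tan(βl) = tan(79.2°) = 5.23
Z_in = Z_0·(Z_L + jZ_0·tanβl)/(Z_0 + jZ_L·tanβl)
     = 50·(80 + j261)/(50 + j418)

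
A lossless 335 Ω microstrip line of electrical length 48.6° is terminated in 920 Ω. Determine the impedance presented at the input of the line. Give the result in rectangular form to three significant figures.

tan(βl) = tan(48.6°) = 1.13
Z_in = Z_0·(Z_L + jZ_0·tanβl)/(Z_0 + jZ_L·tanβl)
     = 335·(920 + j380)/(335 + j1040)

Z_in ≈ 197 − j232 Ω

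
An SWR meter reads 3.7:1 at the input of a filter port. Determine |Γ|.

|Γ| ≈ 0.574

|Γ| = (S − 1)/(S + 1) = (3.7 − 1)/(3.7 + 1) = 2.7/4.7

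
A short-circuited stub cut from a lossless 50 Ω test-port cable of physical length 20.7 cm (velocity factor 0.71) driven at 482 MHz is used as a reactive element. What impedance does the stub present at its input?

λ = v/f = 0.71·c / 482 MHz = 0.442 m
βl = 2π·l/λ = 2π × 0.468 = 169°
tan(βl) = -0.201
For a short-circuited stub, Z_in = jZ_0·tan(βl)

Z_in ≈ −j10.1 Ω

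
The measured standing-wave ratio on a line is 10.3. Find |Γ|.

|Γ| ≈ 0.823

|Γ| = (S − 1)/(S + 1) = (10.3 − 1)/(10.3 + 1) = 9.3/11.3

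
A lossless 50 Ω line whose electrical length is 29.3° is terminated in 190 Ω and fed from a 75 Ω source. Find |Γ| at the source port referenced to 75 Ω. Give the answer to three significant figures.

|Γ| ≈ 0.539

tan(βl) = 0.561
Z_in = Z_0·(Z_L + jZ_0·tanβl)/(Z_0 + jZ_L·tanβl) = 45 − j68 Ω
Γ_s = (Z_in − Z_s)/(Z_in + Z_s) = (-30 − j68)/(120 − j68), |Γ_s| = 0.539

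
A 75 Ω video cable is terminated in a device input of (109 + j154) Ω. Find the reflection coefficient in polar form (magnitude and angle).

Γ ≈ 0.657 ∠ 37.6°

Γ = (Z_L − Z_0)/(Z_L + Z_0) = (34 + j154)/(184 + j154)
|Γ| = 158/240 = 0.657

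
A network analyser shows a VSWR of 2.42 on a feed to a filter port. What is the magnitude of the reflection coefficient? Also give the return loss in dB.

|Γ| ≈ 0.415; return loss ≈ 7.63 dB

|Γ| = (S − 1)/(S + 1) = (2.42 − 1)/(2.42 + 1) = 1.42/3.42
RL = −20·log₁₀|Γ| = −20·log₁₀(0.415)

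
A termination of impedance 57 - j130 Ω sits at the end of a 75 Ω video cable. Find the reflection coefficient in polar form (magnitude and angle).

Γ ≈ 0.708 ∠ -53.3°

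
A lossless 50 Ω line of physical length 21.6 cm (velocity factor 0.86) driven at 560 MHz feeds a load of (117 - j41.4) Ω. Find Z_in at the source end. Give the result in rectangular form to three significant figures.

Z_in ≈ 133 + j12.5 Ω

λ = v/f = 0.86·c / 560 MHz = 0.461 m
βl = 2π·l/λ = 2π × 0.469 = 169°
tan(βl) = tan(169°) = -0.198
Z_in = Z_0·(Z_L + jZ_0·tanβl)/(Z_0 + jZ_L·tanβl)
     = 50·(117 − j51.3)/(41.8 − j23.2)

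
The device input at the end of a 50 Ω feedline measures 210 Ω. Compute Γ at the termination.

Γ = (Z_L − Z_0)/(Z_L + Z_0) = (210 − 50)/(210 + 50) = 160/260

Γ = 0.615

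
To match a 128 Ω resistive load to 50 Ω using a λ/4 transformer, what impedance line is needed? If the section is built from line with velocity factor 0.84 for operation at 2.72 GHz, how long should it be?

Z_qwt = √(Z_0·R_L) = √(50 × 128) = √6400
λ = 0.84·c/f = 0.0926 m, so l = λ/4 = 0.0232 m

Z_qwt ≈ 80 Ω; length ≈ 2.32 cm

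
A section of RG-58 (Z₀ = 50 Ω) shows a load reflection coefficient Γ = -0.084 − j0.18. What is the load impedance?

Z_L = Z_0·(1 + Γ)/(1 − Γ) = 50·(0.916 − j0.18)/(1.08 + j0.18)

Z_L ≈ 39.8 − j14.9 Ω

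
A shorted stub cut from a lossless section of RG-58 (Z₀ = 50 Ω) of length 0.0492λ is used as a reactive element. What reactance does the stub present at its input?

X_in ≈ 16 Ω (inductive)

βl = 2π × 0.0492 = 17.7°
tan(βl) = 0.319
For a shorted stub, Z_in = jZ_0·tan(βl)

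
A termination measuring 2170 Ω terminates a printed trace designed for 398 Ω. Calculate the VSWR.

VSWR ≈ 5.45

Γ = (2170 − 398)/(2170 + 398) = 0.69
VSWR = (1 + 0.69)/(1 − 0.69)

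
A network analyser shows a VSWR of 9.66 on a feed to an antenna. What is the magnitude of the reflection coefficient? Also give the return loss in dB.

|Γ| ≈ 0.812; return loss ≈ 1.8 dB

|Γ| = (S − 1)/(S + 1) = (9.66 − 1)/(9.66 + 1) = 8.66/10.7
RL = −20·log₁₀|Γ| = −20·log₁₀(0.812)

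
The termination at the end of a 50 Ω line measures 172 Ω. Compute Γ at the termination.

Γ = (Z_L − Z_0)/(Z_L + Z_0) = (172 − 50)/(172 + 50) = 122/222

Γ = 0.55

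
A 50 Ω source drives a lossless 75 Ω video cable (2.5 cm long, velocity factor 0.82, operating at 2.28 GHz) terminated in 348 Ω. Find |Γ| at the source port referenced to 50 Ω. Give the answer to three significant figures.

|Γ| ≈ 0.518

λ = v/f = 0.82·c / 2.28 GHz = 0.108 m
βl = 2π·l/λ = 2π × 0.232 = 83.4°
tan(βl) = 8.66
Z_in = Z_0·(Z_L + jZ_0·tanβl)/(Z_0 + jZ_L·tanβl) = 16.4 − j8.25 Ω
Γ_s = (Z_in − Z_s)/(Z_in + Z_s) = (-33.6 − j8.25)/(66.4 − j8.25), |Γ_s| = 0.518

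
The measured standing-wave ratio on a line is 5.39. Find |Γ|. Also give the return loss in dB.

|Γ| ≈ 0.687; return loss ≈ 3.26 dB

|Γ| = (S − 1)/(S + 1) = (5.39 − 1)/(5.39 + 1) = 4.39/6.39
RL = −20·log₁₀|Γ| = −20·log₁₀(0.687)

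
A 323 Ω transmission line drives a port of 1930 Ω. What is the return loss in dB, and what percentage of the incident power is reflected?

RL ≈ 2.93 dB; 50.9% of incident power reflected

Γ = (1930 − 323)/(1930 + 323) = 0.713
RL = −20·log₁₀(0.713) = 2.93 dB
P_refl/P_inc = |Γ|² = 0.509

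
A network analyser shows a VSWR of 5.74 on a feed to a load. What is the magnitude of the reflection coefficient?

|Γ| ≈ 0.703

|Γ| = (S − 1)/(S + 1) = (5.74 − 1)/(5.74 + 1) = 4.74/6.74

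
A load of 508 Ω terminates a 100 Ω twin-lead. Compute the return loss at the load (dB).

RL ≈ 3.46 dB

Γ = (508 − 100)/(508 + 100) = 0.671
RL = −20·log₁₀|Γ| = −20·log₁₀(0.671)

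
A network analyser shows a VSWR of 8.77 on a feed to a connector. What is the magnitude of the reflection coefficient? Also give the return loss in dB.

|Γ| = (S − 1)/(S + 1) = (8.77 − 1)/(8.77 + 1) = 7.77/9.77
RL = −20·log₁₀|Γ| = −20·log₁₀(0.795)

|Γ| ≈ 0.795; return loss ≈ 1.99 dB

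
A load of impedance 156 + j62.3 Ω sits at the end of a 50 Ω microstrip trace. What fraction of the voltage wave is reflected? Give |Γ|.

|Γ| ≈ 0.571

Γ = (Z_L − Z_0)/(Z_L + Z_0) = (106 + j62.3)/(206 + j62.3)
|Γ| = 123/215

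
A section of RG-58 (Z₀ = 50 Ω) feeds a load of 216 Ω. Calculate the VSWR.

VSWR ≈ 4.32

For a purely resistive load, VSWR = R_L/Z_0 or Z_0/R_L (whichever > 1) = 216/50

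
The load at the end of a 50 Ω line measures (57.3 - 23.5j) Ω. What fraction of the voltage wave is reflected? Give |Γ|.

|Γ| ≈ 0.224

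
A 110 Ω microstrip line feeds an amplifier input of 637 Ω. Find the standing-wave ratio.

Γ = (637 − 110)/(637 + 110) = 0.705
VSWR = (1 + 0.705)/(1 − 0.705)

VSWR ≈ 5.79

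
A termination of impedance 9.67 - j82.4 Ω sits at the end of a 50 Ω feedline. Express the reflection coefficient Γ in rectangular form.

Γ = (Z_L − Z_0)/(Z_L + Z_0) = (-40.33 − j82.4)/(59.67 − j82.4)

Γ ≈ 0.423 − j0.796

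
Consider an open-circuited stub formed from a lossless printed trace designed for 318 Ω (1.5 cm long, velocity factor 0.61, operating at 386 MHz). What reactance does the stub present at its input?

λ = v/f = 0.61·c / 386 MHz = 0.474 m
βl = 2π·l/λ = 2π × 0.0316 = 11.4°
tan(βl) = 0.201
For an open-circuited stub, Z_in = −jZ_0·cot(βl) = −jZ_0/tan(βl)

X_in ≈ -1580 Ω (capacitive)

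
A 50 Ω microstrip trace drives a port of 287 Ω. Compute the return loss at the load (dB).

Γ = (287 − 50)/(287 + 50) = 0.703
RL = −20·log₁₀|Γ| = −20·log₁₀(0.703)

RL ≈ 3.06 dB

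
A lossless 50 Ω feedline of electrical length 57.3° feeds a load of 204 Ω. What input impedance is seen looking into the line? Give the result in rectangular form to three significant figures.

Z_in ≈ 16.9 − j29.4 Ω

tan(βl) = tan(57.3°) = 1.56
Z_in = Z_0·(Z_L + jZ_0·tanβl)/(Z_0 + jZ_L·tanβl)
     = 50·(204 + j77.9)/(50 + j318)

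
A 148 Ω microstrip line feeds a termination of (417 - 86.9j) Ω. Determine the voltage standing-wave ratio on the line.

Γ = (Z_L − Z_0)/(Z_L + Z_0) = (269 − j86.9)/(565 − j86.9)
|Γ| = 283/572 = 0.495
VSWR = (1 + |Γ|)/(1 − |Γ|) = 1.49/0.505

VSWR ≈ 2.96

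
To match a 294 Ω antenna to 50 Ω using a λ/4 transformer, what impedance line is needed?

Z_qwt = √(Z_0·R_L) = √(50 × 294) = √14700

Z_qwt ≈ 121 Ω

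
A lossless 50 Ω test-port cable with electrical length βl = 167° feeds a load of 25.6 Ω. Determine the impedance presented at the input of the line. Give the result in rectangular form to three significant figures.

tan(βl) = tan(167°) = -0.231
Z_in = Z_0·(Z_L + jZ_0·tanβl)/(Z_0 + jZ_L·tanβl)
     = 50·(25.6 − j11.5)/(50 − j5.91)

Z_in ≈ 26.6 − j8.4 Ω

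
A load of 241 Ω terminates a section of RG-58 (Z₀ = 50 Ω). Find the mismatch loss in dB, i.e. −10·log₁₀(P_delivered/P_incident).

mismatch loss ≈ 2.45 dB

Γ = (241 − 50)/(241 + 50) = 0.656
|Γ|² = 0.431, so P_del/P_inc = 1 − |Γ|² = 0.569
ML = −10·log₁₀(1 − |Γ|²)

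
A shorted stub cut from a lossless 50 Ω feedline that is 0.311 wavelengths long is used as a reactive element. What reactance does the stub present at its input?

βl = 2π × 0.311 = 112°
tan(βl) = -2.48
For a shorted stub, Z_in = jZ_0·tan(βl)

X_in ≈ -124 Ω (capacitive)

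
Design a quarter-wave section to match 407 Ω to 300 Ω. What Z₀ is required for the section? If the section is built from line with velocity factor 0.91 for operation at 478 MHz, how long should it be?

Z_qwt ≈ 349 Ω; length ≈ 14.3 cm

Z_qwt = √(Z_0·R_L) = √(300 × 407) = √122100
λ = 0.91·c/f = 0.571 m, so l = λ/4 = 0.143 m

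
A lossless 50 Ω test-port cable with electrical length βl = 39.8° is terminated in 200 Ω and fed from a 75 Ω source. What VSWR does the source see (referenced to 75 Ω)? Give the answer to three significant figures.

tan(βl) = 0.833
Z_in = Z_0·(Z_L + jZ_0·tanβl)/(Z_0 + jZ_L·tanβl) = 28 − j51.6 Ω
Γ_s = (Z_in − Z_s)/(Z_in + Z_s) = (-47 − j51.6)/(103 − j51.6), |Γ_s| = 0.606
VSWR = (1 + |Γ_s|)/(1 − |Γ_s|)

VSWR ≈ 4.08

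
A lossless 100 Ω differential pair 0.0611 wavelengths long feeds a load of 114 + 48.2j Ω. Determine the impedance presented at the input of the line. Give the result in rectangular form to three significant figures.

βl = 2π × 0.0611 = 22°
tan(βl) = tan(22°) = 0.404
Z_in = Z_0·(Z_L + jZ_0·tanβl)/(Z_0 + jZ_L·tanβl)
     = 100·(114 + j88.6)/(80.5 + j46)

Z_in ≈ 154 + j21.9 Ω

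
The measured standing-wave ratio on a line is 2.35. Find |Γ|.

|Γ| = (S − 1)/(S + 1) = (2.35 − 1)/(2.35 + 1) = 1.35/3.35

|Γ| ≈ 0.403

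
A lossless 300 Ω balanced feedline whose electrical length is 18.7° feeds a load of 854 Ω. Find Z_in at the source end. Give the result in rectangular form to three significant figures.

Z_in ≈ 494 − j374 Ω

tan(βl) = tan(18.7°) = 0.338
Z_in = Z_0·(Z_L + jZ_0·tanβl)/(Z_0 + jZ_L·tanβl)
     = 300·(854 + j102)/(300 + j289)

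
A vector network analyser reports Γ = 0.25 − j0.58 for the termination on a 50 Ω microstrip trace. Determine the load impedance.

Z_L ≈ 33.4 − j64.5 Ω

Z_L = Z_0·(1 + Γ)/(1 − Γ) = 50·(1.25 − j0.58)/(0.75 + j0.58)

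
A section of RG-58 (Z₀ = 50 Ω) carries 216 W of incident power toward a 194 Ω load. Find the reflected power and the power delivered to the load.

P_reflected ≈ 75.2 W; P_delivered ≈ 141 W

Γ = (194 − 50)/(194 + 50) = 0.59
|Γ|² = 0.348
P_refl = |Γ|²·P_inc = 75.2 W, P_del = (1 − |Γ|²)·P_inc = 141 W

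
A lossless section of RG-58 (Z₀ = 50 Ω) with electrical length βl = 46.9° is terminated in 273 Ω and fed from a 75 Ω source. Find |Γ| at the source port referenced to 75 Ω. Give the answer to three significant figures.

|Γ| ≈ 0.718

tan(βl) = 1.07
Z_in = Z_0·(Z_L + jZ_0·tanβl)/(Z_0 + jZ_L·tanβl) = 16.7 − j43.9 Ω
Γ_s = (Z_in − Z_s)/(Z_in + Z_s) = (-58.3 − j43.9)/(91.7 − j43.9), |Γ_s| = 0.718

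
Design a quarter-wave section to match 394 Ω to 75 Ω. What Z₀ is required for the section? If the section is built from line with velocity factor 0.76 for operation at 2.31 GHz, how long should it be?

Z_qwt ≈ 172 Ω; length ≈ 2.47 cm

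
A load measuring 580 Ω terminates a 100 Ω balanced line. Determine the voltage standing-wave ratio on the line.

VSWR ≈ 5.8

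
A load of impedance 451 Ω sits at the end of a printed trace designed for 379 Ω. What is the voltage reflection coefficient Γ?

Γ = 0.0867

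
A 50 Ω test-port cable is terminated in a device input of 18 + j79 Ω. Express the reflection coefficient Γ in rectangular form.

Γ ≈ 0.374 + j0.727

Γ = (Z_L − Z_0)/(Z_L + Z_0) = (-32 + j79)/(68 + j79)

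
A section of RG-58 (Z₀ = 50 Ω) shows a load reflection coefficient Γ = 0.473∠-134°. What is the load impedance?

Z_L ≈ 20.6 − j18.1 Ω

Z_L = Z_0·(1 + Γ)/(1 − Γ) = 50·(0.671 − j0.34)/(1.33 + j0.34)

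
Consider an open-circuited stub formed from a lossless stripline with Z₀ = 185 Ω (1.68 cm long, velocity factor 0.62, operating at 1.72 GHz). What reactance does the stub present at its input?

X_in ≈ -125 Ω (capacitive)

λ = v/f = 0.62·c / 1.72 GHz = 0.108 m
βl = 2π·l/λ = 2π × 0.155 = 55.9°
tan(βl) = 1.48
For an open-circuited stub, Z_in = −jZ_0·cot(βl) = −jZ_0/tan(βl)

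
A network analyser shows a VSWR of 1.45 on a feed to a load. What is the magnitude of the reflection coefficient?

|Γ| = (S − 1)/(S + 1) = (1.45 − 1)/(1.45 + 1) = 0.45/2.45

|Γ| ≈ 0.184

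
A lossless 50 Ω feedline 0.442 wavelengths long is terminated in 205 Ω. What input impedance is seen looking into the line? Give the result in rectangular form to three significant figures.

Z_in ≈ 68.1 + j87.5 Ω

βl = 2π × 0.442 = 159°
tan(βl) = tan(159°) = -0.381
Z_in = Z_0·(Z_L + jZ_0·tanβl)/(Z_0 + jZ_L·tanβl)
     = 50·(205 − j19.1)/(50 − j78.2)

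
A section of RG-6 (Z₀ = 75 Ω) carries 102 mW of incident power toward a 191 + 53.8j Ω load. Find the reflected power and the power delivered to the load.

P_reflected ≈ 22.6 mW; P_delivered ≈ 79.4 mW

|Γ| = |(116 + j53.8)/(266 + j53.8)| = 0.471
|Γ|² = 0.222
P_refl = |Γ|²·P_inc = 22.6 mW, P_del = (1 − |Γ|²)·P_inc = 79.4 mW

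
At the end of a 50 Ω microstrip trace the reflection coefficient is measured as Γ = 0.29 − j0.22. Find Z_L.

Z_L ≈ 78.5 − j39.8 Ω

Z_L = Z_0·(1 + Γ)/(1 − Γ) = 50·(1.29 − j0.22)/(0.71 + j0.22)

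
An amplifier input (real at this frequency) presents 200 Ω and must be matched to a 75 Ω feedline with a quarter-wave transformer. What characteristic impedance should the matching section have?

Z_qwt = √(Z_0·R_L) = √(75 × 200) = √15000

Z_qwt ≈ 122 Ω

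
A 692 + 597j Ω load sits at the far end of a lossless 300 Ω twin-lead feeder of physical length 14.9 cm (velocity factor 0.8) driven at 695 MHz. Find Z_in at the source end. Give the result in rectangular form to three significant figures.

λ = v/f = 0.8·c / 695 MHz = 0.345 m
βl = 2π·l/λ = 2π × 0.431 = 155°
tan(βl) = tan(155°) = -0.459
Z_in = Z_0·(Z_L + jZ_0·tanβl)/(Z_0 + jZ_L·tanβl)
     = 300·(692 + j459)/(574 − j318)

Z_in ≈ 175 + j337 Ω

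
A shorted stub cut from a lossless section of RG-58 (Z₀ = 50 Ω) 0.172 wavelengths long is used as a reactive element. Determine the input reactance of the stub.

βl = 2π × 0.172 = 61.9°
tan(βl) = 1.87
For a shorted stub, Z_in = jZ_0·tan(βl)

X_in ≈ 93.7 Ω (inductive)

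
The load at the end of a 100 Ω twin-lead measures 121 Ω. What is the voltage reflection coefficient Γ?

Γ = (Z_L − Z_0)/(Z_L + Z_0) = (121 − 100)/(121 + 100) = 21/221

Γ = 0.095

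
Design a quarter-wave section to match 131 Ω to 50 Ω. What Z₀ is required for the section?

Z_qwt = √(Z_0·R_L) = √(50 × 131) = √6550

Z_qwt ≈ 80.9 Ω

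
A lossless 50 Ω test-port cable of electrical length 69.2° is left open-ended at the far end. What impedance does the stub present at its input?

tan(βl) = 2.63
For an open-ended stub, Z_in = −jZ_0·cot(βl) = −jZ_0/tan(βl)

Z_in ≈ −j19 Ω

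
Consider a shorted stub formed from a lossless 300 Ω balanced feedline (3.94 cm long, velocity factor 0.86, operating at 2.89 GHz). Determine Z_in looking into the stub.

λ = v/f = 0.86·c / 2.89 GHz = 0.0893 m
βl = 2π·l/λ = 2π × 0.441 = 159°
tan(βl) = -0.386
For a shorted stub, Z_in = jZ_0·tan(βl)

Z_in ≈ −j116 Ω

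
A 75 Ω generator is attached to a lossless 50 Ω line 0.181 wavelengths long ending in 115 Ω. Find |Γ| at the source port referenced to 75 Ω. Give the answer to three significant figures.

|Γ| ≈ 0.518

βl = 2π × 0.181 = 65.2°
tan(βl) = 2.16
Z_in = Z_0·(Z_L + jZ_0·tanβl)/(Z_0 + jZ_L·tanβl) = 25.4 − j18 Ω
Γ_s = (Z_in − Z_s)/(Z_in + Z_s) = (-49.6 − j18)/(100 − j18), |Γ_s| = 0.518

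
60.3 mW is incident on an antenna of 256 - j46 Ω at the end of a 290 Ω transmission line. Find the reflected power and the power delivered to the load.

|Γ| = |(-34 − j46)/(546 − j46)| = 0.104
|Γ|² = 0.0109
P_refl = |Γ|²·P_inc = 0.657 mW, P_del = (1 − |Γ|²)·P_inc = 59.6 mW

P_reflected ≈ 0.657 mW; P_delivered ≈ 59.6 mW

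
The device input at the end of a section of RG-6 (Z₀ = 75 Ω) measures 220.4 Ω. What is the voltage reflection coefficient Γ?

Γ = (Z_L − Z_0)/(Z_L + Z_0) = (220.4 − 75)/(220.4 + 75) = 145.4/295.4

Γ = 0.492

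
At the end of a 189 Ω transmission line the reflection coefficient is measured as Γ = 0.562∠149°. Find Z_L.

Z_L ≈ 56.7 + j48 Ω

Z_L = Z_0·(1 + Γ)/(1 − Γ) = 189·(0.518 + j0.289)/(1.48 − j0.289)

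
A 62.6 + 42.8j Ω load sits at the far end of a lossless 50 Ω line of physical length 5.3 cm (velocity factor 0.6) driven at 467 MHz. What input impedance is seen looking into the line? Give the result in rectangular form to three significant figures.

λ = v/f = 0.6·c / 467 MHz = 0.385 m
βl = 2π·l/λ = 2π × 0.138 = 49.5°
tan(βl) = tan(49.5°) = 1.17
Z_in = Z_0·(Z_L + jZ_0·tanβl)/(Z_0 + jZ_L·tanβl)
     = 50·(62.6 + j101)/(-0.116 + j73.3)

Z_in ≈ 69.1 − j42.8 Ω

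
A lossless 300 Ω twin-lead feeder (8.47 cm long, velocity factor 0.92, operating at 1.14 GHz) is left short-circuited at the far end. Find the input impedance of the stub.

λ = v/f = 0.92·c / 1.14 GHz = 0.242 m
βl = 2π·l/λ = 2π × 0.35 = 126°
tan(βl) = -1.38
For a short-circuited stub, Z_in = jZ_0·tan(βl)

Z_in ≈ −j414 Ω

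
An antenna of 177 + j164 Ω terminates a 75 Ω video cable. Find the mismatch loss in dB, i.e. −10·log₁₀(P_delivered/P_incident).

mismatch loss ≈ 2.31 dB

Γ = (102 + j164)/(252 + j164), |Γ| = 0.642
|Γ|² = 0.413, so P_del/P_inc = 1 − |Γ|² = 0.587
ML = −10·log₁₀(1 − |Γ|²)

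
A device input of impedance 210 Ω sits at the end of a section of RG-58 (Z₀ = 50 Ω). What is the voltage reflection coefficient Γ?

Γ = 0.615

Γ = (Z_L − Z_0)/(Z_L + Z_0) = (210 − 50)/(210 + 50) = 160/260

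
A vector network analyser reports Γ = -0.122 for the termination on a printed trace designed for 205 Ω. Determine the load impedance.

Z_L ≈ 160 Ω

Z_L = Z_0·(1 + Γ)/(1 − Γ) = 205·(0.878)/(1.12)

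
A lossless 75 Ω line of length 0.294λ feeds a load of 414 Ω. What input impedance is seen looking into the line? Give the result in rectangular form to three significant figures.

βl = 2π × 0.294 = 106°
tan(βl) = tan(106°) = -3.52
Z_in = Z_0·(Z_L + jZ_0·tanβl)/(Z_0 + jZ_L·tanβl)
     = 75·(414 − j264)/(75 − j1460)

Z_in ≈ 14.6 + j20.5 Ω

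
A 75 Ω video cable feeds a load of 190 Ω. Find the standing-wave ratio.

Γ = (190 − 75)/(190 + 75) = 0.434
VSWR = (1 + 0.434)/(1 − 0.434)

VSWR ≈ 2.53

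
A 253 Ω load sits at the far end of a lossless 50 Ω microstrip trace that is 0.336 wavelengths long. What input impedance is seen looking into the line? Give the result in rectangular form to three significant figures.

βl = 2π × 0.336 = 121°
tan(βl) = tan(121°) = -1.67
Z_in = Z_0·(Z_L + jZ_0·tanβl)/(Z_0 + jZ_L·tanβl)
     = 50·(253 − j83.3)/(50 − j422)

Z_in ≈ 13.3 + j28.4 Ω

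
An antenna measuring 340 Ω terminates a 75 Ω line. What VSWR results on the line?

VSWR ≈ 4.53

For a purely resistive load, VSWR = R_L/Z_0 or Z_0/R_L (whichever > 1) = 340/75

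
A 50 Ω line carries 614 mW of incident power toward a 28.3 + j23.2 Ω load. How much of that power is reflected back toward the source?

|Γ| = |(-21.7 + j23.2)/(78.3 + j23.2)| = 0.389
|Γ|² = 0.151
P_refl = |Γ|²·P_inc = 92.9 mW, P_del = (1 − |Γ|²)·P_inc = 521 mW

P_reflected ≈ 92.9 mW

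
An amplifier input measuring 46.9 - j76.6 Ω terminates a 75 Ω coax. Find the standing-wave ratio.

Γ = (Z_L − Z_0)/(Z_L + Z_0) = (-28.1 − j76.6)/(121.9 − j76.6)
|Γ| = 81.6/144 = 0.567
VSWR = (1 + |Γ|)/(1 − |Γ|) = 1.57/0.433

VSWR ≈ 3.62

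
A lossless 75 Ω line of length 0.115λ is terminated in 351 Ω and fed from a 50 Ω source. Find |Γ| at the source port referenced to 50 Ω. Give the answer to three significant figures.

|Γ| ≈ 0.685

βl = 2π × 0.115 = 41.4°
tan(βl) = 0.882
Z_in = Z_0·(Z_L + jZ_0·tanβl)/(Z_0 + jZ_L·tanβl) = 34.6 − j76.7 Ω
Γ_s = (Z_in − Z_s)/(Z_in + Z_s) = (-15.4 − j76.7)/(84.6 − j76.7), |Γ_s| = 0.685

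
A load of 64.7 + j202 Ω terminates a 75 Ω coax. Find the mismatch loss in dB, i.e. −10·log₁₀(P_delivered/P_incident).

mismatch loss ≈ 4.92 dB

Γ = (-10.3 + j202)/(139.7 + j202), |Γ| = 0.824
|Γ|² = 0.678, so P_del/P_inc = 1 − |Γ|² = 0.322
ML = −10·log₁₀(1 − |Γ|²)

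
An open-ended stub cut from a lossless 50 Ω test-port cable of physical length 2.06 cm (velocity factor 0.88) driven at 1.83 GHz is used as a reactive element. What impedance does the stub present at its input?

Z_in ≈ −j39.9 Ω

λ = v/f = 0.88·c / 1.83 GHz = 0.144 m
βl = 2π·l/λ = 2π × 0.143 = 51.4°
tan(βl) = 1.25
For an open-ended stub, Z_in = −jZ_0·cot(βl) = −jZ_0/tan(βl)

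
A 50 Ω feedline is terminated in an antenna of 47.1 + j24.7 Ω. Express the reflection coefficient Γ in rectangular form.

Γ ≈ 0.0327 + j0.246

Γ = (Z_L − Z_0)/(Z_L + Z_0) = (-2.9 + j24.7)/(97.1 + j24.7)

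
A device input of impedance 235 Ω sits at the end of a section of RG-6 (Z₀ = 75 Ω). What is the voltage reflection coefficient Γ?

Γ = 0.516

Γ = (Z_L − Z_0)/(Z_L + Z_0) = (235 − 75)/(235 + 75) = 160/310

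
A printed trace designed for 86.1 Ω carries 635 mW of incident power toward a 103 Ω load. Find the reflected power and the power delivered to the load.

Γ = (103 − 86.1)/(103 + 86.1) = 0.0894
|Γ|² = 0.00799
P_refl = |Γ|²·P_inc = 5.07 mW, P_del = (1 − |Γ|²)·P_inc = 630 mW

P_reflected ≈ 5.07 mW; P_delivered ≈ 630 mW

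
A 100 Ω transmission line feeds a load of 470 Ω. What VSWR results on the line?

For a purely resistive load, VSWR = R_L/Z_0 or Z_0/R_L (whichever > 1) = 470/100

VSWR ≈ 4.7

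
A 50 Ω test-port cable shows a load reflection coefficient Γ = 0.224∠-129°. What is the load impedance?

Z_L = Z_0·(1 + Γ)/(1 − Γ) = 50·(0.859 − j0.174)/(1.14 + j0.174)

Z_L ≈ 35.7 − j13.1 Ω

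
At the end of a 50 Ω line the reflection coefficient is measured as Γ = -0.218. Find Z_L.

Z_L = Z_0·(1 + Γ)/(1 − Γ) = 50·(0.782)/(1.22)

Z_L ≈ 32.1 Ω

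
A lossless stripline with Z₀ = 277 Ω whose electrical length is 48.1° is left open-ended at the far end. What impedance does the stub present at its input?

Z_in ≈ −j249 Ω

tan(βl) = 1.11
For an open-ended stub, Z_in = −jZ_0·cot(βl) = −jZ_0/tan(βl)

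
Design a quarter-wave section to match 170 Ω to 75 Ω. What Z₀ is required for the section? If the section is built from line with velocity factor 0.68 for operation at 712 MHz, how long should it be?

Z_qwt ≈ 113 Ω; length ≈ 7.16 cm

Z_qwt = √(Z_0·R_L) = √(75 × 170) = √12750
λ = 0.68·c/f = 0.287 m, so l = λ/4 = 0.0716 m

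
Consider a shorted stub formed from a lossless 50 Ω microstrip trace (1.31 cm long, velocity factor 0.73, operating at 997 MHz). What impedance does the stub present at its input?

Z_in ≈ +j19.7 Ω

λ = v/f = 0.73·c / 997 MHz = 0.22 m
βl = 2π·l/λ = 2π × 0.0596 = 21.5°
tan(βl) = 0.393
For a shorted stub, Z_in = jZ_0·tan(βl)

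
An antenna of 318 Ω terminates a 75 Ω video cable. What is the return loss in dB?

Γ = (318 − 75)/(318 + 75) = 0.618
RL = −20·log₁₀|Γ| = −20·log₁₀(0.618)

RL ≈ 4.18 dB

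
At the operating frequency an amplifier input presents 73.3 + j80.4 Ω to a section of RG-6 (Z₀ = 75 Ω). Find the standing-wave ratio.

Γ = (Z_L − Z_0)/(Z_L + Z_0) = (-1.7 + j80.4)/(148.3 + j80.4)
|Γ| = 80.4/169 = 0.477
VSWR = (1 + |Γ|)/(1 − |Γ|) = 1.48/0.523

VSWR ≈ 2.82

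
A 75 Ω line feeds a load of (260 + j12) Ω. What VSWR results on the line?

Γ = (Z_L − Z_0)/(Z_L + Z_0) = (185 + j12)/(335 + j12)
|Γ| = 185/335 = 0.553
VSWR = (1 + |Γ|)/(1 − |Γ|) = 1.55/0.447

VSWR ≈ 3.47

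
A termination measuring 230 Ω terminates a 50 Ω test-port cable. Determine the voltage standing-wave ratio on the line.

VSWR ≈ 4.6

Γ = (230 − 50)/(230 + 50) = 0.643
VSWR = (1 + 0.643)/(1 − 0.643)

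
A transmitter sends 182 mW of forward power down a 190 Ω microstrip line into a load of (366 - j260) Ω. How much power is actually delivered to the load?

P_delivered ≈ 134 mW

|Γ| = |(176 − j260)/(556 − j260)| = 0.512
|Γ|² = 0.262
P_refl = |Γ|²·P_inc = 47.6 mW, P_del = (1 − |Γ|²)·P_inc = 134 mW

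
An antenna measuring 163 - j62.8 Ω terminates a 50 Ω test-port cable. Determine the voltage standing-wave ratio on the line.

VSWR ≈ 3.79

Γ = (Z_L − Z_0)/(Z_L + Z_0) = (113 − j62.8)/(213 − j62.8)
|Γ| = 129/222 = 0.582
VSWR = (1 + |Γ|)/(1 − |Γ|) = 1.58/0.418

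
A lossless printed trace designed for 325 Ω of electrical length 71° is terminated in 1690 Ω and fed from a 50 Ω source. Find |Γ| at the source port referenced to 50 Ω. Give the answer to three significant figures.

|Γ| ≈ 0.679

tan(βl) = 2.9
Z_in = Z_0·(Z_L + jZ_0·tanβl)/(Z_0 + jZ_L·tanβl) = 69.6 − j107 Ω
Γ_s = (Z_in − Z_s)/(Z_in + Z_s) = (19.6 − j107)/(120 − j107), |Γ_s| = 0.679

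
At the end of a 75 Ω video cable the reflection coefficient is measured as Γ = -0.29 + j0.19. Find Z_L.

Z_L = Z_0·(1 + Γ)/(1 − Γ) = 75·(0.71 + j0.19)/(1.29 − j0.19)

Z_L ≈ 38.8 + j16.8 Ω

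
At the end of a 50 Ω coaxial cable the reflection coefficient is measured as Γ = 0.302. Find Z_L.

Z_L = Z_0·(1 + Γ)/(1 − Γ) = 50·(1.3)/(0.698)

Z_L ≈ 93.3 Ω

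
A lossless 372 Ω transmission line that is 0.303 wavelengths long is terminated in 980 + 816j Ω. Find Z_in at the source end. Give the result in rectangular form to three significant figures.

βl = 2π × 0.303 = 109°
tan(βl) = tan(109°) = -2.89
Z_in = Z_0·(Z_L + jZ_0·tanβl)/(Z_0 + jZ_L·tanβl)
     = 372·(980 − j259)/(2730 − j2830)

Z_in ≈ 82 + j49.7 Ω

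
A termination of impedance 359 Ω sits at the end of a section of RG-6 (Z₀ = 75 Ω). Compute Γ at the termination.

Γ = (Z_L − Z_0)/(Z_L + Z_0) = (359 − 75)/(359 + 75) = 284/434

Γ = 0.654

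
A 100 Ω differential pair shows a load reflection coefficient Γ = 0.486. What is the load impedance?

Z_L ≈ 289 Ω

Z_L = Z_0·(1 + Γ)/(1 − Γ) = 100·(1.49)/(0.514)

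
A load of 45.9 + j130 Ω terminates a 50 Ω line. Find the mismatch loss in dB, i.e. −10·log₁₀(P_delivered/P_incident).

Γ = (-4.1 + j130)/(95.9 + j130), |Γ| = 0.805
|Γ|² = 0.648, so P_del/P_inc = 1 − |Γ|² = 0.352
ML = −10·log₁₀(1 − |Γ|²)

mismatch loss ≈ 4.54 dB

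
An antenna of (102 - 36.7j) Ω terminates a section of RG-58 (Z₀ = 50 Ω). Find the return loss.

RL ≈ 7.81 dB

Γ = (52 − j36.7)/(152 − j36.7), |Γ| = 0.407
RL = −20·log₁₀|Γ| = −20·log₁₀(0.407)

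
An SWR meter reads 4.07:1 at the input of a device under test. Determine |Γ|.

|Γ| = (S − 1)/(S + 1) = (4.07 − 1)/(4.07 + 1) = 3.07/5.07

|Γ| ≈ 0.606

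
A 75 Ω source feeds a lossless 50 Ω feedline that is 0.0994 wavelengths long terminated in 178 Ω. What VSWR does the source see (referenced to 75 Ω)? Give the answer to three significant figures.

VSWR ≈ 3.44

βl = 2π × 0.0994 = 35.8°
tan(βl) = 0.721
Z_in = Z_0·(Z_L + jZ_0·tanβl)/(Z_0 + jZ_L·tanβl) = 35.7 − j55.5 Ω
Γ_s = (Z_in − Z_s)/(Z_in + Z_s) = (-39.3 − j55.5)/(111 − j55.5), |Γ_s| = 0.549
VSWR = (1 + |Γ_s|)/(1 − |Γ_s|)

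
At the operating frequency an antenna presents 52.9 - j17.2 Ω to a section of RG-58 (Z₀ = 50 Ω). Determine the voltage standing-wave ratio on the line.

Γ = (Z_L − Z_0)/(Z_L + Z_0) = (2.9 − j17.2)/(102.9 − j17.2)
|Γ| = 17.4/104 = 0.167
VSWR = (1 + |Γ|)/(1 − |Γ|) = 1.17/0.833

VSWR ≈ 1.4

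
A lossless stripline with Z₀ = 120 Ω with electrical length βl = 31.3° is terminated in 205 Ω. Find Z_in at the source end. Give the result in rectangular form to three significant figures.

Z_in ≈ 135 − j67.3 Ω

tan(βl) = tan(31.3°) = 0.608
Z_in = Z_0·(Z_L + jZ_0·tanβl)/(Z_0 + jZ_L·tanβl)
     = 120·(205 + j73)/(120 + j125)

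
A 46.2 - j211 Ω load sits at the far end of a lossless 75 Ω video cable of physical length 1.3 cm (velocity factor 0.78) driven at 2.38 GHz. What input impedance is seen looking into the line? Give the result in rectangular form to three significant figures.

Z_in ≈ 5.94 − j32.6 Ω

λ = v/f = 0.78·c / 2.38 GHz = 0.0983 m
βl = 2π·l/λ = 2π × 0.132 = 47.6°
tan(βl) = tan(47.6°) = 1.1
Z_in = Z_0·(Z_L + jZ_0·tanβl)/(Z_0 + jZ_L·tanβl)
     = 75·(46.2 − j129)/(306 + j50.6)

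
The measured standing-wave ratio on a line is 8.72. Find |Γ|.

|Γ| = (S − 1)/(S + 1) = (8.72 − 1)/(8.72 + 1) = 7.72/9.72

|Γ| ≈ 0.794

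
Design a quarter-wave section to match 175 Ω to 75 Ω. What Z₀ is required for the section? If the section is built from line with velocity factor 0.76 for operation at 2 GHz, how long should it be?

Z_qwt ≈ 115 Ω; length ≈ 2.85 cm

Z_qwt = √(Z_0·R_L) = √(75 × 175) = √13120
λ = 0.76·c/f = 0.114 m, so l = λ/4 = 0.0285 m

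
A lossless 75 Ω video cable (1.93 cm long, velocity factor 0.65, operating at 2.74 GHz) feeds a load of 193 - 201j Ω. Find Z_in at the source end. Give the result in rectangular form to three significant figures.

λ = v/f = 0.65·c / 2.74 GHz = 0.0712 m
βl = 2π·l/λ = 2π × 0.271 = 97.6°
tan(βl) = tan(97.6°) = -7.47
Z_in = Z_0·(Z_L + jZ_0·tanβl)/(Z_0 + jZ_L·tanβl)
     = 75·(193 − j761)/(-1430 − j1440)

Z_in ≈ 15 + j24.9 Ω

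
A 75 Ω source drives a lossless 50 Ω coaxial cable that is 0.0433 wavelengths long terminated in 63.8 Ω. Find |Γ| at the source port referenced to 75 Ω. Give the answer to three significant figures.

|Γ| ≈ 0.117

βl = 2π × 0.0433 = 15.6°
tan(βl) = 0.279
Z_in = Z_0·(Z_L + jZ_0·tanβl)/(Z_0 + jZ_L·tanβl) = 61 − j7.78 Ω
Γ_s = (Z_in − Z_s)/(Z_in + Z_s) = (-14 − j7.78)/(136 − j7.78), |Γ_s| = 0.117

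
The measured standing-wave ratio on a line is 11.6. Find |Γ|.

|Γ| = (S − 1)/(S + 1) = (11.6 − 1)/(11.6 + 1) = 10.6/12.6

|Γ| ≈ 0.841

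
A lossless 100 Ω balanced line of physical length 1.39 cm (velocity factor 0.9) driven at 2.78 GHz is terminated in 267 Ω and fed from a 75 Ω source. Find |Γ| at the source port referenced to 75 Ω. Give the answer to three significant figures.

|Γ| ≈ 0.451

λ = v/f = 0.9·c / 2.78 GHz = 0.0971 m
βl = 2π·l/λ = 2π × 0.143 = 51.5°
tan(βl) = 1.26
Z_in = Z_0·(Z_L + jZ_0·tanβl)/(Z_0 + jZ_L·tanβl) = 56.1 − j62.8 Ω
Γ_s = (Z_in − Z_s)/(Z_in + Z_s) = (-18.9 − j62.8)/(131 − j62.8), |Γ_s| = 0.451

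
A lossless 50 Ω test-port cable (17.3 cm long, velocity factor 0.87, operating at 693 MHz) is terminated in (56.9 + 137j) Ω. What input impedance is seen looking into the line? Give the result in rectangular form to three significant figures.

Z_in ≈ 20.1 + j75.7 Ω

λ = v/f = 0.87·c / 693 MHz = 0.377 m
βl = 2π·l/λ = 2π × 0.459 = 165°
tan(βl) = tan(165°) = -0.261
Z_in = Z_0·(Z_L + jZ_0·tanβl)/(Z_0 + jZ_L·tanβl)
     = 50·(56.9 + j124)/(85.8 − j14.9)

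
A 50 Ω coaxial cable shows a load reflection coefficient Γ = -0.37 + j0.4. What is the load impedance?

Z_L = Z_0·(1 + Γ)/(1 − Γ) = 50·(0.63 + j0.4)/(1.37 − j0.4)

Z_L ≈ 17.3 + j19.6 Ω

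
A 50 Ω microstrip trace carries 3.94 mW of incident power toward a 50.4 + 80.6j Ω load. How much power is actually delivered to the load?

|Γ| = |(0.4 + j80.6)/(100.4 + j80.6)| = 0.626
|Γ|² = 0.392
P_refl = |Γ|²·P_inc = 1.54 mW, P_del = (1 − |Γ|²)·P_inc = 2.4 mW

P_delivered ≈ 2.4 mW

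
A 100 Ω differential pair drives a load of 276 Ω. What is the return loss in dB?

Γ = (276 − 100)/(276 + 100) = 0.468
RL = −20·log₁₀|Γ| = −20·log₁₀(0.468)

RL ≈ 6.59 dB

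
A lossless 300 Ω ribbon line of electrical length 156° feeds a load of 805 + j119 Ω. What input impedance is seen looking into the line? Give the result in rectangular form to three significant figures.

tan(βl) = tan(156°) = -0.445
Z_in = Z_0·(Z_L + jZ_0·tanβl)/(Z_0 + jZ_L·tanβl)
     = 300·(805 − j14.6)/(353 − j358)

Z_in ≈ 343 + j336 Ω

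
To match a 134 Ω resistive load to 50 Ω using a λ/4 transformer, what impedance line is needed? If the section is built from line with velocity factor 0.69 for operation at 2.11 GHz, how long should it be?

Z_qwt = √(Z_0·R_L) = √(50 × 134) = √6700
λ = 0.69·c/f = 0.0981 m, so l = λ/4 = 0.0245 m

Z_qwt ≈ 81.9 Ω; length ≈ 2.45 cm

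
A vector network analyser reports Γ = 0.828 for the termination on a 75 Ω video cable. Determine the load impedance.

Z_L ≈ 797 Ω

Z_L = Z_0·(1 + Γ)/(1 − Γ) = 75·(1.83)/(0.172)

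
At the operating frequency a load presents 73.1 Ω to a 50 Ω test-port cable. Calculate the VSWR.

VSWR ≈ 1.46

For a purely resistive load, VSWR = R_L/Z_0 or Z_0/R_L (whichever > 1) = 73.1/50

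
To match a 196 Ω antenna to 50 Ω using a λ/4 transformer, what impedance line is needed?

Z_qwt ≈ 99 Ω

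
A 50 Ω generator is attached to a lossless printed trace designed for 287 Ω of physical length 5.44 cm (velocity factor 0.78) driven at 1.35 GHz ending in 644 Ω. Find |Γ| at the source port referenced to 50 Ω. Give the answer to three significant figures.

|Γ| ≈ 0.618

λ = v/f = 0.78·c / 1.35 GHz = 0.173 m
βl = 2π·l/λ = 2π × 0.314 = 113°
tan(βl) = -2.36
Z_in = Z_0·(Z_L + jZ_0·tanβl)/(Z_0 + jZ_L·tanβl) = 146 + j94.2 Ω
Γ_s = (Z_in − Z_s)/(Z_in + Z_s) = (95.7 + j94.2)/(196 + j94.2), |Γ_s| = 0.618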